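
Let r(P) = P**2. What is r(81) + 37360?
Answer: 43921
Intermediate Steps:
r(81) + 37360 = 81**2 + 37360 = 6561 + 37360 = 43921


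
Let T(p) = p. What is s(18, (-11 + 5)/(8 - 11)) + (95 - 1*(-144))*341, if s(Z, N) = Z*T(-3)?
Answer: 81445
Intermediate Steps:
s(Z, N) = -3*Z (s(Z, N) = Z*(-3) = -3*Z)
s(18, (-11 + 5)/(8 - 11)) + (95 - 1*(-144))*341 = -3*18 + (95 - 1*(-144))*341 = -54 + (95 + 144)*341 = -54 + 239*341 = -54 + 81499 = 81445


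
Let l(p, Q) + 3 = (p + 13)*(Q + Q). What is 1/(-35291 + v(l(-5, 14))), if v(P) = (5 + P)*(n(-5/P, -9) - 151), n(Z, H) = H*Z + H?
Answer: -221/15780501 ≈ -1.4005e-5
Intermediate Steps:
n(Z, H) = H + H*Z
l(p, Q) = -3 + 2*Q*(13 + p) (l(p, Q) = -3 + (p + 13)*(Q + Q) = -3 + (13 + p)*(2*Q) = -3 + 2*Q*(13 + p))
v(P) = (-160 + 45/P)*(5 + P) (v(P) = (5 + P)*(-9*(1 - 5/P) - 151) = (5 + P)*((-9 + 45/P) - 151) = (5 + P)*(-160 + 45/P) = (-160 + 45/P)*(5 + P))
1/(-35291 + v(l(-5, 14))) = 1/(-35291 + (-755 - 160*(-3 + 26*14 + 2*14*(-5)) + 225/(-3 + 26*14 + 2*14*(-5)))) = 1/(-35291 + (-755 - 160*(-3 + 364 - 140) + 225/(-3 + 364 - 140))) = 1/(-35291 + (-755 - 160*221 + 225/221)) = 1/(-35291 + (-755 - 35360 + 225*(1/221))) = 1/(-35291 + (-755 - 35360 + 225/221)) = 1/(-35291 - 7981190/221) = 1/(-15780501/221) = -221/15780501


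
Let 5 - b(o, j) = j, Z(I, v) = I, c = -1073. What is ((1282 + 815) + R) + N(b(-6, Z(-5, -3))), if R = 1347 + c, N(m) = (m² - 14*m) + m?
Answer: 2341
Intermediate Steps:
b(o, j) = 5 - j
N(m) = m² - 13*m
R = 274 (R = 1347 - 1073 = 274)
((1282 + 815) + R) + N(b(-6, Z(-5, -3))) = ((1282 + 815) + 274) + (5 - 1*(-5))*(-13 + (5 - 1*(-5))) = (2097 + 274) + (5 + 5)*(-13 + (5 + 5)) = 2371 + 10*(-13 + 10) = 2371 + 10*(-3) = 2371 - 30 = 2341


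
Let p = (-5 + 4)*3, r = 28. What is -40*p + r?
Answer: 148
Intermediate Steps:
p = -3 (p = -1*3 = -3)
-40*p + r = -40*(-3) + 28 = 120 + 28 = 148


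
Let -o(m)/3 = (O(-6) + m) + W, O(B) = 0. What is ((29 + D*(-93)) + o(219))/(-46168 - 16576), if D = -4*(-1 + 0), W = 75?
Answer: 1225/62744 ≈ 0.019524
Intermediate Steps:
D = 4 (D = -4*(-1) = 4)
o(m) = -225 - 3*m (o(m) = -3*((0 + m) + 75) = -3*(m + 75) = -3*(75 + m) = -225 - 3*m)
((29 + D*(-93)) + o(219))/(-46168 - 16576) = ((29 + 4*(-93)) + (-225 - 3*219))/(-46168 - 16576) = ((29 - 372) + (-225 - 657))/(-62744) = (-343 - 882)*(-1/62744) = -1225*(-1/62744) = 1225/62744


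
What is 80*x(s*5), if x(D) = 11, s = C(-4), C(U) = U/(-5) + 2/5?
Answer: 880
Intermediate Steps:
C(U) = 2/5 - U/5 (C(U) = U*(-1/5) + 2*(1/5) = -U/5 + 2/5 = 2/5 - U/5)
s = 6/5 (s = 2/5 - 1/5*(-4) = 2/5 + 4/5 = 6/5 ≈ 1.2000)
80*x(s*5) = 80*11 = 880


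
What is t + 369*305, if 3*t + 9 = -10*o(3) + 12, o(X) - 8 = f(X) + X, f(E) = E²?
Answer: 337438/3 ≈ 1.1248e+5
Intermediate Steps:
o(X) = 8 + X + X² (o(X) = 8 + (X² + X) = 8 + (X + X²) = 8 + X + X²)
t = -197/3 (t = -3 + (-10*(8 + 3 + 3²) + 12)/3 = -3 + (-10*(8 + 3 + 9) + 12)/3 = -3 + (-10*20 + 12)/3 = -3 + (-200 + 12)/3 = -3 + (⅓)*(-188) = -3 - 188/3 = -197/3 ≈ -65.667)
t + 369*305 = -197/3 + 369*305 = -197/3 + 112545 = 337438/3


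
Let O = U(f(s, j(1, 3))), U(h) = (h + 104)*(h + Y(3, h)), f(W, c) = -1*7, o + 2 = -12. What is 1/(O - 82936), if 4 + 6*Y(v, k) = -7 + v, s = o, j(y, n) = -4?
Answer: -3/251233 ≈ -1.1941e-5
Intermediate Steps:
o = -14 (o = -2 - 12 = -14)
s = -14
Y(v, k) = -11/6 + v/6 (Y(v, k) = -⅔ + (-7 + v)/6 = -⅔ + (-7/6 + v/6) = -11/6 + v/6)
f(W, c) = -7
U(h) = (104 + h)*(-4/3 + h) (U(h) = (h + 104)*(h + (-11/6 + (⅙)*3)) = (104 + h)*(h + (-11/6 + ½)) = (104 + h)*(h - 4/3) = (104 + h)*(-4/3 + h))
O = -2425/3 (O = -416/3 + (-7)² + (308/3)*(-7) = -416/3 + 49 - 2156/3 = -2425/3 ≈ -808.33)
1/(O - 82936) = 1/(-2425/3 - 82936) = 1/(-251233/3) = -3/251233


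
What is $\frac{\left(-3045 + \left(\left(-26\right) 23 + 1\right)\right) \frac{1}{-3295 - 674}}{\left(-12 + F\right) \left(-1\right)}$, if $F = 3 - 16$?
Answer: $\frac{1214}{33075} \approx 0.036704$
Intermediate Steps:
$F = -13$ ($F = 3 - 16 = -13$)
$\frac{\left(-3045 + \left(\left(-26\right) 23 + 1\right)\right) \frac{1}{-3295 - 674}}{\left(-12 + F\right) \left(-1\right)} = \frac{\left(-3045 + \left(\left(-26\right) 23 + 1\right)\right) \frac{1}{-3295 - 674}}{\left(-12 - 13\right) \left(-1\right)} = \frac{\left(-3045 + \left(-598 + 1\right)\right) \frac{1}{-3969}}{\left(-25\right) \left(-1\right)} = \frac{\left(-3045 - 597\right) \left(- \frac{1}{3969}\right)}{25} = \left(-3642\right) \left(- \frac{1}{3969}\right) \frac{1}{25} = \frac{1214}{1323} \cdot \frac{1}{25} = \frac{1214}{33075}$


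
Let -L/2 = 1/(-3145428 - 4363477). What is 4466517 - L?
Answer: 33538651833883/7508905 ≈ 4.4665e+6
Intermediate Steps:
L = 2/7508905 (L = -2/(-3145428 - 4363477) = -2/(-7508905) = -2*(-1/7508905) = 2/7508905 ≈ 2.6635e-7)
4466517 - L = 4466517 - 1*2/7508905 = 4466517 - 2/7508905 = 33538651833883/7508905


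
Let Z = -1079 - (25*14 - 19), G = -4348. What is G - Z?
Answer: -2938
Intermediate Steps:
Z = -1410 (Z = -1079 - (350 - 19) = -1079 - 1*331 = -1079 - 331 = -1410)
G - Z = -4348 - 1*(-1410) = -4348 + 1410 = -2938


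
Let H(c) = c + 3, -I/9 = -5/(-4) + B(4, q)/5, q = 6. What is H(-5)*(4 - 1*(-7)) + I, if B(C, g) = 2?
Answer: -737/20 ≈ -36.850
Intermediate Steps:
I = -297/20 (I = -9*(-5/(-4) + 2/5) = -9*(-5*(-¼) + 2*(⅕)) = -9*(5/4 + ⅖) = -9*33/20 = -297/20 ≈ -14.850)
H(c) = 3 + c
H(-5)*(4 - 1*(-7)) + I = (3 - 5)*(4 - 1*(-7)) - 297/20 = -2*(4 + 7) - 297/20 = -2*11 - 297/20 = -22 - 297/20 = -737/20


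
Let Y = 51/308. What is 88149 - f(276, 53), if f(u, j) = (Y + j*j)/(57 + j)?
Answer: 2985622897/33880 ≈ 88124.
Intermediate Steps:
Y = 51/308 (Y = 51*(1/308) = 51/308 ≈ 0.16558)
f(u, j) = (51/308 + j**2)/(57 + j) (f(u, j) = (51/308 + j*j)/(57 + j) = (51/308 + j**2)/(57 + j))
88149 - f(276, 53) = 88149 - (51/308 + 53**2)/(57 + 53) = 88149 - (51/308 + 2809)/110 = 88149 - 865223/(110*308) = 88149 - 1*865223/33880 = 88149 - 865223/33880 = 2985622897/33880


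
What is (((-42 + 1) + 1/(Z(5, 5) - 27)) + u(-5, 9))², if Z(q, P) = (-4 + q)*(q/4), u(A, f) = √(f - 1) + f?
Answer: 10974872/10609 - 13200*√2/103 ≈ 853.25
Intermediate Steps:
u(A, f) = f + √(-1 + f) (u(A, f) = √(-1 + f) + f = f + √(-1 + f))
Z(q, P) = q*(-4 + q)/4 (Z(q, P) = (-4 + q)*(q*(¼)) = (-4 + q)*(q/4) = q*(-4 + q)/4)
(((-42 + 1) + 1/(Z(5, 5) - 27)) + u(-5, 9))² = (((-42 + 1) + 1/((¼)*5*(-4 + 5) - 27)) + (9 + √(-1 + 9)))² = ((-41 + 1/((¼)*5*1 - 27)) + (9 + √8))² = ((-41 + 1/(5/4 - 27)) + (9 + 2*√2))² = ((-41 + 1/(-103/4)) + (9 + 2*√2))² = ((-41 - 4/103) + (9 + 2*√2))² = (-4227/103 + (9 + 2*√2))² = (-3300/103 + 2*√2)²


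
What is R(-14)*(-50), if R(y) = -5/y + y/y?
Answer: -475/7 ≈ -67.857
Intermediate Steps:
R(y) = 1 - 5/y (R(y) = -5/y + 1 = 1 - 5/y)
R(-14)*(-50) = ((-5 - 14)/(-14))*(-50) = -1/14*(-19)*(-50) = (19/14)*(-50) = -475/7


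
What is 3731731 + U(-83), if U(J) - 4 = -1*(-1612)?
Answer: 3733347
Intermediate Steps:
U(J) = 1616 (U(J) = 4 - 1*(-1612) = 4 + 1612 = 1616)
3731731 + U(-83) = 3731731 + 1616 = 3733347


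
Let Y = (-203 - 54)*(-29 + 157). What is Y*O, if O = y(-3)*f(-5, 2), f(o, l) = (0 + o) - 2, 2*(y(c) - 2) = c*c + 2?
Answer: 1727040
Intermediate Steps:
Y = -32896 (Y = -257*128 = -32896)
y(c) = 3 + c**2/2 (y(c) = 2 + (c*c + 2)/2 = 2 + (c**2 + 2)/2 = 2 + (2 + c**2)/2 = 2 + (1 + c**2/2) = 3 + c**2/2)
f(o, l) = -2 + o (f(o, l) = o - 2 = -2 + o)
O = -105/2 (O = (3 + (1/2)*(-3)**2)*(-2 - 5) = (3 + (1/2)*9)*(-7) = (3 + 9/2)*(-7) = (15/2)*(-7) = -105/2 ≈ -52.500)
Y*O = -32896*(-105/2) = 1727040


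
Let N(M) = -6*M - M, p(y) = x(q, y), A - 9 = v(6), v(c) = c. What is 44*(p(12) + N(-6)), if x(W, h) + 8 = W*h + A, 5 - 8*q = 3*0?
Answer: 2486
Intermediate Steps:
q = 5/8 (q = 5/8 - 3*0/8 = 5/8 - 1/8*0 = 5/8 + 0 = 5/8 ≈ 0.62500)
A = 15 (A = 9 + 6 = 15)
x(W, h) = 7 + W*h (x(W, h) = -8 + (W*h + 15) = -8 + (15 + W*h) = 7 + W*h)
p(y) = 7 + 5*y/8
N(M) = -7*M
44*(p(12) + N(-6)) = 44*((7 + (5/8)*12) - 7*(-6)) = 44*((7 + 15/2) + 42) = 44*(29/2 + 42) = 44*(113/2) = 2486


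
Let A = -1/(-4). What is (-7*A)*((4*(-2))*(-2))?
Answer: -28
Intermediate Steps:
A = 1/4 (A = -1*(-1/4) = 1/4 ≈ 0.25000)
(-7*A)*((4*(-2))*(-2)) = (-7*1/4)*((4*(-2))*(-2)) = -(-14)*(-2) = -7/4*16 = -28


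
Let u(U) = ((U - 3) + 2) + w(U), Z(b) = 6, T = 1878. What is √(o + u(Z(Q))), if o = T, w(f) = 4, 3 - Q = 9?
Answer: √1887 ≈ 43.440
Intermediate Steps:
Q = -6 (Q = 3 - 1*9 = 3 - 9 = -6)
u(U) = 3 + U (u(U) = ((U - 3) + 2) + 4 = ((-3 + U) + 2) + 4 = (-1 + U) + 4 = 3 + U)
o = 1878
√(o + u(Z(Q))) = √(1878 + (3 + 6)) = √(1878 + 9) = √1887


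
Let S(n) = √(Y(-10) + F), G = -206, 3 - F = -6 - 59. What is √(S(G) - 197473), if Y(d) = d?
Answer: √(-197473 + √58) ≈ 444.37*I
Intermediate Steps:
F = 68 (F = 3 - (-6 - 59) = 3 - 1*(-65) = 3 + 65 = 68)
S(n) = √58 (S(n) = √(-10 + 68) = √58)
√(S(G) - 197473) = √(√58 - 197473) = √(-197473 + √58)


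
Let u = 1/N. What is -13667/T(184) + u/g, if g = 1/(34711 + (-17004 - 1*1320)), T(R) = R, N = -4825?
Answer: -68958483/887800 ≈ -77.673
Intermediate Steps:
g = 1/16387 (g = 1/(34711 + (-17004 - 1320)) = 1/(34711 - 18324) = 1/16387 ≈ 6.1024e-5)
u = -1/4825 (u = 1/(-4825) = -1/4825 ≈ -0.00020725)
-13667/T(184) + u/g = -13667/184 - 1/(4825*1/16387) = -13667*1/184 - 1/4825*16387 = -13667/184 - 16387/4825 = -68958483/887800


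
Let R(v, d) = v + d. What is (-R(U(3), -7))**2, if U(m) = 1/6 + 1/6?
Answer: 400/9 ≈ 44.444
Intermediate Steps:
U(m) = 1/3 (U(m) = 1*(1/6) + 1*(1/6) = 1/6 + 1/6 = 1/3)
R(v, d) = d + v
(-R(U(3), -7))**2 = (-(-7 + 1/3))**2 = (-1*(-20/3))**2 = (20/3)**2 = 400/9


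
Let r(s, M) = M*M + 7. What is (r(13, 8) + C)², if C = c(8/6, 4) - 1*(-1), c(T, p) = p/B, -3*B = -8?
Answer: 21609/4 ≈ 5402.3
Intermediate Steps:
r(s, M) = 7 + M² (r(s, M) = M² + 7 = 7 + M²)
B = 8/3 (B = -⅓*(-8) = 8/3 ≈ 2.6667)
c(T, p) = 3*p/8 (c(T, p) = p/(8/3) = p*(3/8) = 3*p/8)
C = 5/2 (C = (3/8)*4 - 1*(-1) = 3/2 + 1 = 5/2 ≈ 2.5000)
(r(13, 8) + C)² = ((7 + 8²) + 5/2)² = ((7 + 64) + 5/2)² = (71 + 5/2)² = (147/2)² = 21609/4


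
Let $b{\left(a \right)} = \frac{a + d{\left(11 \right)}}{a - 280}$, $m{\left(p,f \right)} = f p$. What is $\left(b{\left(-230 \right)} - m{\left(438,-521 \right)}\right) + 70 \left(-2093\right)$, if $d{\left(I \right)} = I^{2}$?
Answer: $\frac{41660989}{510} \approx 81688.0$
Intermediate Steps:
$b{\left(a \right)} = \frac{121 + a}{-280 + a}$ ($b{\left(a \right)} = \frac{a + 11^{2}}{a - 280} = \frac{a + 121}{-280 + a} = \frac{121 + a}{-280 + a}$)
$\left(b{\left(-230 \right)} - m{\left(438,-521 \right)}\right) + 70 \left(-2093\right) = \left(\frac{121 - 230}{-280 - 230} - \left(-521\right) 438\right) + 70 \left(-2093\right) = \left(\frac{1}{-510} \left(-109\right) - -228198\right) - 146510 = \left(\left(- \frac{1}{510}\right) \left(-109\right) + 228198\right) - 146510 = \left(\frac{109}{510} + 228198\right) - 146510 = \frac{116381089}{510} - 146510 = \frac{41660989}{510}$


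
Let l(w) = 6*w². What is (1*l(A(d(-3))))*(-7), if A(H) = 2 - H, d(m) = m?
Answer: -1050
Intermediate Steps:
(1*l(A(d(-3))))*(-7) = (1*(6*(2 - 1*(-3))²))*(-7) = (1*(6*(2 + 3)²))*(-7) = (1*(6*5²))*(-7) = (1*(6*25))*(-7) = (1*150)*(-7) = 150*(-7) = -1050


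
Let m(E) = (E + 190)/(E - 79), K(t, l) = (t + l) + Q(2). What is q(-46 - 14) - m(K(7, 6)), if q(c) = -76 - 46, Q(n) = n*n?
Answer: -7357/62 ≈ -118.66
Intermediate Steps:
Q(n) = n**2
K(t, l) = 4 + l + t (K(t, l) = (t + l) + 2**2 = (l + t) + 4 = 4 + l + t)
q(c) = -122
m(E) = (190 + E)/(-79 + E)
q(-46 - 14) - m(K(7, 6)) = -122 - (190 + (4 + 6 + 7))/(-79 + (4 + 6 + 7)) = -122 - (190 + 17)/(-79 + 17) = -122 - 207/(-62) = -122 - (-1)*207/62 = -122 - 1*(-207/62) = -122 + 207/62 = -7357/62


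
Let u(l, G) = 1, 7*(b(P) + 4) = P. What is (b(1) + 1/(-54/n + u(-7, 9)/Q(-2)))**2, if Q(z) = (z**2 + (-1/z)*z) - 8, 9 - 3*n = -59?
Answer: 170119849/9443329 ≈ 18.015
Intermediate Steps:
b(P) = -4 + P/7
n = 68/3 (n = 3 - 1/3*(-59) = 3 + 59/3 = 68/3 ≈ 22.667)
Q(z) = -9 + z**2 (Q(z) = (z**2 - 1) - 8 = (-1 + z**2) - 8 = -9 + z**2)
(b(1) + 1/(-54/n + u(-7, 9)/Q(-2)))**2 = ((-4 + (1/7)*1) + 1/(-54/68/3 + 1/(-9 + (-2)**2)))**2 = ((-4 + 1/7) + 1/(-54*3/68 + 1/(-9 + 4)))**2 = (-27/7 + 1/(-81/34 + 1/(-5)))**2 = (-27/7 + 1/(-81/34 + 1*(-1/5)))**2 = (-27/7 + 1/(-81/34 - 1/5))**2 = (-27/7 + 1/(-439/170))**2 = (-27/7 - 170/439)**2 = (-13043/3073)**2 = 170119849/9443329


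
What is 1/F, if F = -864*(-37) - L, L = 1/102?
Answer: 102/3260735 ≈ 3.1281e-5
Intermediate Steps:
L = 1/102 ≈ 0.0098039
F = 3260735/102 (F = -864*(-37) - 1*1/102 = 31968 - 1/102 = 3260735/102 ≈ 31968.)
1/F = 1/(3260735/102) = 102/3260735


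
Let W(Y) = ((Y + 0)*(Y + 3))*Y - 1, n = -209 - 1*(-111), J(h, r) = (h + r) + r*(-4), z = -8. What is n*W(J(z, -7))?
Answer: -264894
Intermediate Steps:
J(h, r) = h - 3*r (J(h, r) = (h + r) - 4*r = h - 3*r)
n = -98 (n = -209 + 111 = -98)
W(Y) = -1 + Y²*(3 + Y) (W(Y) = (Y*(3 + Y))*Y - 1 = Y²*(3 + Y) - 1 = -1 + Y²*(3 + Y))
n*W(J(z, -7)) = -98*(-1 + (-8 - 3*(-7))³ + 3*(-8 - 3*(-7))²) = -98*(-1 + (-8 + 21)³ + 3*(-8 + 21)²) = -98*(-1 + 13³ + 3*13²) = -98*(-1 + 2197 + 3*169) = -98*(-1 + 2197 + 507) = -98*2703 = -264894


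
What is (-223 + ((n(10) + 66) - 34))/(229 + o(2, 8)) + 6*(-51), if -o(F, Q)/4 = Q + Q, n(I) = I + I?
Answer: -16887/55 ≈ -307.04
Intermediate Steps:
n(I) = 2*I
o(F, Q) = -8*Q (o(F, Q) = -4*(Q + Q) = -8*Q)
(-223 + ((n(10) + 66) - 34))/(229 + o(2, 8)) + 6*(-51) = (-223 + ((2*10 + 66) - 34))/(229 - 8*8) + 6*(-51) = (-223 + ((20 + 66) - 34))/(229 - 64) - 306 = (-223 + (86 - 34))/165 - 306 = (-223 + 52)*(1/165) - 306 = -171*1/165 - 306 = -57/55 - 306 = -16887/55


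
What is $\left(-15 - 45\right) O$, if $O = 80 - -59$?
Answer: $-8340$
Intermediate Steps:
$O = 139$ ($O = 80 + 59 = 139$)
$\left(-15 - 45\right) O = \left(-15 - 45\right) 139 = \left(-60\right) 139 = -8340$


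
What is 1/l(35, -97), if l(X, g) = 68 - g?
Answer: 1/165 ≈ 0.0060606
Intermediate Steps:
1/l(35, -97) = 1/(68 - 1*(-97)) = 1/(68 + 97) = 1/165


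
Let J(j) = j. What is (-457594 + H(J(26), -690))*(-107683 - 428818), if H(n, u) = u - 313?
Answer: 246037749097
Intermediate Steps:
H(n, u) = -313 + u
(-457594 + H(J(26), -690))*(-107683 - 428818) = (-457594 + (-313 - 690))*(-107683 - 428818) = (-457594 - 1003)*(-536501) = -458597*(-536501) = 246037749097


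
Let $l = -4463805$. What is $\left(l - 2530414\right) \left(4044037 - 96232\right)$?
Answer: $-27611812739295$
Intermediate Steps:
$\left(l - 2530414\right) \left(4044037 - 96232\right) = \left(-4463805 - 2530414\right) \left(4044037 - 96232\right) = \left(-6994219\right) 3947805 = -27611812739295$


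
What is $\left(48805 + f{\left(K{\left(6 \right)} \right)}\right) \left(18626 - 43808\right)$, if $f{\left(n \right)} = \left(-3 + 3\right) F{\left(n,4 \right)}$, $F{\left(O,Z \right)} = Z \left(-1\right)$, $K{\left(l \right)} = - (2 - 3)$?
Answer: $-1229007510$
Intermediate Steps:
$K{\left(l \right)} = 1$ ($K{\left(l \right)} = \left(-1\right) \left(-1\right) = 1$)
$F{\left(O,Z \right)} = - Z$
$f{\left(n \right)} = 0$ ($f{\left(n \right)} = \left(-3 + 3\right) \left(\left(-1\right) 4\right) = 0 \left(-4\right) = 0$)
$\left(48805 + f{\left(K{\left(6 \right)} \right)}\right) \left(18626 - 43808\right) = \left(48805 + 0\right) \left(18626 - 43808\right) = 48805 \left(-25182\right) = -1229007510$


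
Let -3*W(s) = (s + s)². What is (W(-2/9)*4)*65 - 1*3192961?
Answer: -775893683/243 ≈ -3.1930e+6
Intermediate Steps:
W(s) = -4*s²/3 (W(s) = -(s + s)²/3 = -4*s²/3)
(W(-2/9)*4)*65 - 1*3192961 = (-4*(-2/9)²/3*4)*65 - 1*3192961 = (-4*(-2*⅑)²/3*4)*65 - 3192961 = (-4*(-2/9)²/3*4)*65 - 3192961 = (-4/3*4/81*4)*65 - 3192961 = -16/243*4*65 - 3192961 = -64/243*65 - 3192961 = -4160/243 - 3192961 = -775893683/243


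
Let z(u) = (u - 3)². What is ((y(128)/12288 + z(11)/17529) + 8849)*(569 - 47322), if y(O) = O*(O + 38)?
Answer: -116055529616537/280464 ≈ -4.1380e+8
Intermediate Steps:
z(u) = (-3 + u)²
y(O) = O*(38 + O)
((y(128)/12288 + z(11)/17529) + 8849)*(569 - 47322) = (((128*(38 + 128))/12288 + (-3 + 11)²/17529) + 8849)*(569 - 47322) = (((128*166)*(1/12288) + 8²*(1/17529)) + 8849)*(-46753) = ((21248*(1/12288) + 64*(1/17529)) + 8849)*(-46753) = ((83/48 + 64/17529) + 8849)*(-46753) = (485993/280464 + 8849)*(-46753) = (2482311929/280464)*(-46753) = -116055529616537/280464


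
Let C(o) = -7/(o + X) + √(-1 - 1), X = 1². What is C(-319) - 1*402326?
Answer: -127939661/318 + I*√2 ≈ -4.0233e+5 + 1.4142*I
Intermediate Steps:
X = 1
C(o) = -7/(1 + o) + I*√2 (C(o) = -7/(o + 1) + √(-1 - 1) = -7/(1 + o) + √(-2) = -7/(1 + o) + I*√2)
C(-319) - 1*402326 = (-7 + I*√2 + I*(-319)*√2)/(1 - 319) - 1*402326 = (-7 + I*√2 - 319*I*√2)/(-318) - 402326 = -(-7 - 318*I*√2)/318 - 402326 = (7/318 + I*√2) - 402326 = -127939661/318 + I*√2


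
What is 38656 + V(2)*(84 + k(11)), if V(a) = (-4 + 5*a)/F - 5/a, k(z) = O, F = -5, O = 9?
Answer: 383119/10 ≈ 38312.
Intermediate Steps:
k(z) = 9
V(a) = 4/5 - a - 5/a (V(a) = (-4 + 5*a)/(-5) - 5/a = (-4 + 5*a)*(-1/5) - 5/a = (4/5 - a) - 5/a = 4/5 - a - 5/a)
38656 + V(2)*(84 + k(11)) = 38656 + (4/5 - 1*2 - 5/2)*(84 + 9) = 38656 + (4/5 - 2 - 5*1/2)*93 = 38656 + (4/5 - 2 - 5/2)*93 = 38656 - 37/10*93 = 38656 - 3441/10 = 383119/10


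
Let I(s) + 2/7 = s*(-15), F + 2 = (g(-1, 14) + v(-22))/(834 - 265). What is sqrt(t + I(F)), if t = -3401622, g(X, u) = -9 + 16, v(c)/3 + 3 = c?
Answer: I*sqrt(53963814642122)/3983 ≈ 1844.3*I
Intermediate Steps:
v(c) = -9 + 3*c
g(X, u) = 7
F = -1206/569 (F = -2 + (7 + (-9 + 3*(-22)))/(834 - 265) = -2 + (7 + (-9 - 66))/569 = -2 + (7 - 75)*(1/569) = -2 - 68*1/569 = -2 - 68/569 = -1206/569 ≈ -2.1195)
I(s) = -2/7 - 15*s (I(s) = -2/7 + s*(-15) = -2/7 - 15*s)
sqrt(t + I(F)) = sqrt(-3401622 + (-2/7 - 15*(-1206/569))) = sqrt(-3401622 + (-2/7 + 18090/569)) = sqrt(-3401622 + 125492/3983) = sqrt(-13548534934/3983) = I*sqrt(53963814642122)/3983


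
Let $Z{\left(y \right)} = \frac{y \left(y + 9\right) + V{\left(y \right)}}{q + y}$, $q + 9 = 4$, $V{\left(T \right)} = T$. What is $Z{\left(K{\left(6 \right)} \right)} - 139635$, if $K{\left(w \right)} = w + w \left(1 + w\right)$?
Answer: $- \frac{6001521}{43} \approx -1.3957 \cdot 10^{5}$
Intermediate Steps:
$q = -5$ ($q = -9 + 4 = -5$)
$Z{\left(y \right)} = \frac{y + y \left(9 + y\right)}{-5 + y}$ ($Z{\left(y \right)} = \frac{y \left(y + 9\right) + y}{-5 + y} = \frac{y \left(9 + y\right) + y}{-5 + y} = \frac{y + y \left(9 + y\right)}{-5 + y}$)
$Z{\left(K{\left(6 \right)} \right)} - 139635 = \frac{6 \left(2 + 6\right) \left(10 + 6 \left(2 + 6\right)\right)}{-5 + 6 \left(2 + 6\right)} - 139635 = \frac{6 \cdot 8 \left(10 + 6 \cdot 8\right)}{-5 + 6 \cdot 8} - 139635 = \frac{48 \left(10 + 48\right)}{-5 + 48} - 139635 = 48 \cdot \frac{1}{43} \cdot 58 - 139635 = \frac{2784}{43} - 139635 = - \frac{6001521}{43}$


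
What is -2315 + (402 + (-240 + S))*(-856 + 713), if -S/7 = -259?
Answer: -284740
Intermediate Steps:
S = 1813 (S = -7*(-259) = 1813)
-2315 + (402 + (-240 + S))*(-856 + 713) = -2315 + (402 + (-240 + 1813))*(-856 + 713) = -2315 + (402 + 1573)*(-143) = -2315 + 1975*(-143) = -2315 - 282425 = -284740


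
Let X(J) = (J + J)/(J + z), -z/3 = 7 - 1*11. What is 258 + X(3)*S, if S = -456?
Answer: 378/5 ≈ 75.600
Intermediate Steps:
z = 12 (z = -3*(7 - 1*11) = -3*(7 - 11) = -3*(-4) = 12)
X(J) = 2*J/(12 + J) (X(J) = (J + J)/(J + 12) = (2*J)/(12 + J) = 2*J/(12 + J))
258 + X(3)*S = 258 + (2*3/(12 + 3))*(-456) = 258 + (2*3/15)*(-456) = 258 + (2*3*(1/15))*(-456) = 258 + (⅖)*(-456) = 258 - 912/5 = 378/5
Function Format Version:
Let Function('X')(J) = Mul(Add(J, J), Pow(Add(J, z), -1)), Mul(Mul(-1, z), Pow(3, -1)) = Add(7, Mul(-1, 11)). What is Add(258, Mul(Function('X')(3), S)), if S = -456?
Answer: Rational(378, 5) ≈ 75.600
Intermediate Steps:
z = 12 (z = Mul(-3, Add(7, Mul(-1, 11))) = Mul(-3, Add(7, -11)) = Mul(-3, -4) = 12)
Function('X')(J) = Mul(2, J, Pow(Add(12, J), -1)) (Function('X')(J) = Mul(Add(J, J), Pow(Add(J, 12), -1)) = Mul(Mul(2, J), Pow(Add(12, J), -1)) = Mul(2, J, Pow(Add(12, J), -1)))
Add(258, Mul(Function('X')(3), S)) = Add(258, Mul(Mul(2, 3, Pow(Add(12, 3), -1)), -456)) = Add(258, Mul(Mul(2, 3, Pow(15, -1)), -456)) = Add(258, Mul(Mul(2, 3, Rational(1, 15)), -456)) = Add(258, Mul(Rational(2, 5), -456)) = Add(258, Rational(-912, 5)) = Rational(378, 5)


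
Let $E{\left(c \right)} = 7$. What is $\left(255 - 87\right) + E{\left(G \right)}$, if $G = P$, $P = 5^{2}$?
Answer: $175$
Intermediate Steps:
$P = 25$
$G = 25$
$\left(255 - 87\right) + E{\left(G \right)} = \left(255 - 87\right) + 7 = 168 + 7 = 175$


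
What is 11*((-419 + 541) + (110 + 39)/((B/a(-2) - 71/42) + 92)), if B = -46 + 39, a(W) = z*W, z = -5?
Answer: 12798973/9409 ≈ 1360.3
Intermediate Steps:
a(W) = -5*W
B = -7
11*((-419 + 541) + (110 + 39)/((B/a(-2) - 71/42) + 92)) = 11*((-419 + 541) + (110 + 39)/((-7/((-5*(-2))) - 71/42) + 92)) = 11*(122 + 149/((-7/10 - 71*1/42) + 92)) = 11*(122 + 149/((-7*⅒ - 71/42) + 92)) = 11*(122 + 149/((-7/10 - 71/42) + 92)) = 11*(122 + 149/(-251/105 + 92)) = 11*(122 + 149/(9409/105)) = 11*(122 + 149*(105/9409)) = 11*(122 + 15645/9409) = 11*(1163543/9409) = 12798973/9409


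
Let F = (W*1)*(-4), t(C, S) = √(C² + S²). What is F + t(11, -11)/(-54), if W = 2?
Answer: -8 - 11*√2/54 ≈ -8.2881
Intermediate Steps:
F = -8 (F = (2*1)*(-4) = 2*(-4) = -8)
F + t(11, -11)/(-54) = -8 + √(11² + (-11)²)/(-54) = -8 - √(121 + 121)/54 = -8 - 11*√2/54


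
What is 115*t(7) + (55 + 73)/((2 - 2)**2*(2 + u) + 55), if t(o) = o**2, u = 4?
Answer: 310053/55 ≈ 5637.3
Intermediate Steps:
115*t(7) + (55 + 73)/((2 - 2)**2*(2 + u) + 55) = 115*7**2 + (55 + 73)/((2 - 2)**2*(2 + 4) + 55) = 115*49 + 128/(0**2*6 + 55) = 5635 + 128/(0*6 + 55) = 5635 + 128/(0 + 55) = 5635 + 128/55 = 310053/55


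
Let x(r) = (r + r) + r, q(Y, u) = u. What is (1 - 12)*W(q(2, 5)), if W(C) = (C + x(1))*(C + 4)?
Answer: -792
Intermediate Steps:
x(r) = 3*r (x(r) = 2*r + r = 3*r)
W(C) = (3 + C)*(4 + C) (W(C) = (C + 3*1)*(C + 4) = (C + 3)*(4 + C) = (3 + C)*(4 + C))
(1 - 12)*W(q(2, 5)) = (1 - 12)*(12 + 5² + 7*5) = -11*(12 + 25 + 35) = -11*72 = -792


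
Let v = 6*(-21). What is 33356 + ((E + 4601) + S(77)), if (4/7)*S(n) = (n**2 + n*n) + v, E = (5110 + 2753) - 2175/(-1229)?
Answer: 81547554/1229 ≈ 66353.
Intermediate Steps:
v = -126
E = 9665802/1229 (E = 7863 - 2175*(-1/1229) = 7863 + 2175/1229 = 9665802/1229 ≈ 7864.8)
S(n) = -441/2 + 7*n**2/2 (S(n) = 7*((n**2 + n*n) - 126)/4 = 7*((n**2 + n**2) - 126)/4 = 7*(2*n**2 - 126)/4 = 7*(-126 + 2*n**2)/4 = -441/2 + 7*n**2/2)
33356 + ((E + 4601) + S(77)) = 33356 + ((9665802/1229 + 4601) + (-441/2 + (7/2)*77**2)) = 33356 + (15320431/1229 + (-441/2 + (7/2)*5929)) = 33356 + (15320431/1229 + (-441/2 + 41503/2)) = 33356 + (15320431/1229 + 20531) = 33356 + 40553030/1229 = 81547554/1229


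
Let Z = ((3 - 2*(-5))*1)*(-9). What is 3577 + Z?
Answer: 3460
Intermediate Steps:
Z = -117 (Z = ((3 + 10)*1)*(-9) = (13*1)*(-9) = 13*(-9) = -117)
3577 + Z = 3577 - 117 = 3460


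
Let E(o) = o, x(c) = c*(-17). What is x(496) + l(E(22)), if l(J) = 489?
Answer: -7943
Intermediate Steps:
x(c) = -17*c
x(496) + l(E(22)) = -17*496 + 489 = -8432 + 489 = -7943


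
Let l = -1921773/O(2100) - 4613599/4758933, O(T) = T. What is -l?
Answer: 435965595529/475893300 ≈ 916.10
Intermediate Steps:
l = -435965595529/475893300 (l = -1921773/2100 - 4613599/4758933 = -1921773*1/2100 - 4613599*1/4758933 = -91513/100 - 4613599/4758933 = -435965595529/475893300 ≈ -916.10)
-l = -1*(-435965595529/475893300) = 435965595529/475893300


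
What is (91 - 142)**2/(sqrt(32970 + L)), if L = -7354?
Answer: 2601*sqrt(1601)/6404 ≈ 16.251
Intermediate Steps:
(91 - 142)**2/(sqrt(32970 + L)) = (91 - 142)**2/(sqrt(32970 - 7354)) = (-51)**2/(sqrt(25616)) = 2601/((4*sqrt(1601))) = 2601*(sqrt(1601)/6404) = 2601*sqrt(1601)/6404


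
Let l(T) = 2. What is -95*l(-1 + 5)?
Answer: -190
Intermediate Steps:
-95*l(-1 + 5) = -95*2 = -190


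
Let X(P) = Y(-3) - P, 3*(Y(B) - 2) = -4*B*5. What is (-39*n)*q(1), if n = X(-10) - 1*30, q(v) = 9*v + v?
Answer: -780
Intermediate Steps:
Y(B) = 2 - 20*B/3 (Y(B) = 2 + (-4*B*5)/3 = 2 + (-20*B)/3 = 2 - 20*B/3)
X(P) = 22 - P (X(P) = (2 - 20/3*(-3)) - P = (2 + 20) - P = 22 - P)
q(v) = 10*v
n = 2 (n = (22 - 1*(-10)) - 1*30 = (22 + 10) - 30 = 32 - 30 = 2)
(-39*n)*q(1) = (-39*2)*(10*1) = -78*10 = -780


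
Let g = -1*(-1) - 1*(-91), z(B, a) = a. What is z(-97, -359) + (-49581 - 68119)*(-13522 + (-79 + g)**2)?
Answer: 1571647741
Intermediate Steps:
g = 92 (g = 1 + 91 = 92)
z(-97, -359) + (-49581 - 68119)*(-13522 + (-79 + g)**2) = -359 + (-49581 - 68119)*(-13522 + (-79 + 92)**2) = -359 - 117700*(-13522 + 13**2) = -359 - 117700*(-13522 + 169) = -359 - 117700*(-13353) = -359 + 1571648100 = 1571647741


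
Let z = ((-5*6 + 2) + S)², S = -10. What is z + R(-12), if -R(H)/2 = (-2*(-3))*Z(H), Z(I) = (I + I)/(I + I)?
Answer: 1432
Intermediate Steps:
Z(I) = 1 (Z(I) = (2*I)/((2*I)) = (2*I)*(1/(2*I)) = 1)
R(H) = -12 (R(H) = -2*(-2*(-3)) = -12)
z = 1444 (z = ((-5*6 + 2) - 10)² = ((-30 + 2) - 10)² = (-28 - 10)² = (-38)² = 1444)
z + R(-12) = 1444 - 12 = 1432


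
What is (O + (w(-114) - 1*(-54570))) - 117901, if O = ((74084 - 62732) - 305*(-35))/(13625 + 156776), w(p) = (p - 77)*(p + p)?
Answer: -3371020956/170401 ≈ -19783.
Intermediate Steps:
w(p) = 2*p*(-77 + p) (w(p) = (-77 + p)*(2*p) = 2*p*(-77 + p))
O = 22027/170401 (O = (11352 + 10675)/170401 = 22027*(1/170401) = 22027/170401 ≈ 0.12927)
(O + (w(-114) - 1*(-54570))) - 117901 = (22027/170401 + (2*(-114)*(-77 - 114) - 1*(-54570))) - 117901 = (22027/170401 + (2*(-114)*(-191) + 54570)) - 117901 = (22027/170401 + (43548 + 54570)) - 117901 = (22027/170401 + 98118) - 117901 = 16719427345/170401 - 117901 = -3371020956/170401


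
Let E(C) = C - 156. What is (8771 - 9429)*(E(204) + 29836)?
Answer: -19663672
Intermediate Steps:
E(C) = -156 + C
(8771 - 9429)*(E(204) + 29836) = (8771 - 9429)*((-156 + 204) + 29836) = -658*(48 + 29836) = -658*29884 = -19663672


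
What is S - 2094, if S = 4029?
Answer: 1935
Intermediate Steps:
S - 2094 = 4029 - 2094 = 1935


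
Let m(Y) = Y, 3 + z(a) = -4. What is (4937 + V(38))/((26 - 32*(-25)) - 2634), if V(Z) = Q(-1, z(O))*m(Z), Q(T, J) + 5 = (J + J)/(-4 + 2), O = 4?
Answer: -5013/1808 ≈ -2.7727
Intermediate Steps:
z(a) = -7 (z(a) = -3 - 4 = -7)
Q(T, J) = -5 - J (Q(T, J) = -5 + (J + J)/(-4 + 2) = -5 + (2*J)/(-2) = -5 + (2*J)*(-½) = -5 - J)
V(Z) = 2*Z (V(Z) = (-5 - 1*(-7))*Z = (-5 + 7)*Z = 2*Z)
(4937 + V(38))/((26 - 32*(-25)) - 2634) = (4937 + 2*38)/((26 - 32*(-25)) - 2634) = (4937 + 76)/((26 + 800) - 2634) = 5013/(826 - 2634) = 5013/(-1808) = 5013*(-1/1808) = -5013/1808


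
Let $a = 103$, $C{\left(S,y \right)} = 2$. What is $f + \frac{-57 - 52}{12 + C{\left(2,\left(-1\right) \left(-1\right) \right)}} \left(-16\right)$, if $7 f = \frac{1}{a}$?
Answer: $\frac{12831}{103} \approx 124.57$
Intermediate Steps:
$f = \frac{1}{721}$ ($f = \frac{1}{7 \cdot 103} = \frac{1}{7} \cdot \frac{1}{103} = \frac{1}{721} \approx 0.001387$)
$f + \frac{-57 - 52}{12 + C{\left(2,\left(-1\right) \left(-1\right) \right)}} \left(-16\right) = \frac{1}{721} + \frac{-57 - 52}{12 + 2} \left(-16\right) = \frac{1}{721} + - \frac{109}{14} \left(-16\right) = \frac{1}{721} + \left(-109\right) \frac{1}{14} \left(-16\right) = \frac{1}{721} - - \frac{872}{7} = \frac{1}{721} + \frac{872}{7} = \frac{12831}{103}$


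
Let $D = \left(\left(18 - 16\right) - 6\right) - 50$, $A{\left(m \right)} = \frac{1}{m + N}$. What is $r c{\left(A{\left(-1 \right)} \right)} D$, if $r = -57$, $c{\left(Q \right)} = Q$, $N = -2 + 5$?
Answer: $1539$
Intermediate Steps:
$N = 3$
$A{\left(m \right)} = \frac{1}{3 + m}$ ($A{\left(m \right)} = \frac{1}{m + 3} = \frac{1}{3 + m}$)
$D = -54$ ($D = \left(2 - 6\right) - 50 = -4 - 50 = -54$)
$r c{\left(A{\left(-1 \right)} \right)} D = - \frac{57}{3 - 1} \left(-54\right) = - \frac{57}{2} \left(-54\right) = \left(-57\right) \frac{1}{2} \left(-54\right) = \left(- \frac{57}{2}\right) \left(-54\right) = 1539$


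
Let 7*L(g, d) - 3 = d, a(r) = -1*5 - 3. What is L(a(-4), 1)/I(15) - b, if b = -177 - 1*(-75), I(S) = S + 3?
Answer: 6428/63 ≈ 102.03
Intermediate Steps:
a(r) = -8 (a(r) = -5 - 3 = -8)
L(g, d) = 3/7 + d/7
I(S) = 3 + S
b = -102 (b = -177 + 75 = -102)
L(a(-4), 1)/I(15) - b = (3/7 + (⅐)*1)/(3 + 15) - 1*(-102) = (3/7 + ⅐)/18 + 102 = (4/7)*(1/18) + 102 = 2/63 + 102 = 6428/63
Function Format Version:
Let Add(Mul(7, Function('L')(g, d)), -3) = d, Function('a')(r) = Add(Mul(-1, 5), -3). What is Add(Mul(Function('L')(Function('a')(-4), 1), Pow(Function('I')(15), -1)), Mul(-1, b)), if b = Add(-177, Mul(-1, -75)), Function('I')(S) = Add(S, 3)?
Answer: Rational(6428, 63) ≈ 102.03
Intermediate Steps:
Function('a')(r) = -8 (Function('a')(r) = Add(-5, -3) = -8)
Function('L')(g, d) = Add(Rational(3, 7), Mul(Rational(1, 7), d))
Function('I')(S) = Add(3, S)
b = -102 (b = Add(-177, 75) = -102)
Add(Mul(Function('L')(Function('a')(-4), 1), Pow(Function('I')(15), -1)), Mul(-1, b)) = Add(Mul(Add(Rational(3, 7), Mul(Rational(1, 7), 1)), Pow(Add(3, 15), -1)), Mul(-1, -102)) = Add(Mul(Add(Rational(3, 7), Rational(1, 7)), Pow(18, -1)), 102) = Add(Mul(Rational(4, 7), Rational(1, 18)), 102) = Add(Rational(2, 63), 102) = Rational(6428, 63)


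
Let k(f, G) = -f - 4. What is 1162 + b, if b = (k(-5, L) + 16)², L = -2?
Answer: 1451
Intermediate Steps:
k(f, G) = -4 - f
b = 289 (b = ((-4 - 1*(-5)) + 16)² = ((-4 + 5) + 16)² = (1 + 16)² = 17² = 289)
1162 + b = 1162 + 289 = 1451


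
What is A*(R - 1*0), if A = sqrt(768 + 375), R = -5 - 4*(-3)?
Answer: 21*sqrt(127) ≈ 236.66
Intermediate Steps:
R = 7 (R = -5 + 12 = 7)
A = 3*sqrt(127) (A = sqrt(1143) = 3*sqrt(127) ≈ 33.808)
A*(R - 1*0) = (3*sqrt(127))*(7 - 1*0) = (3*sqrt(127))*(7 + 0) = (3*sqrt(127))*7 = 21*sqrt(127)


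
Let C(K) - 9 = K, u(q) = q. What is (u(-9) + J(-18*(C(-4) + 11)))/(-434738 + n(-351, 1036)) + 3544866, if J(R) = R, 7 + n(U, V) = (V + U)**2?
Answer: 122226979383/34480 ≈ 3.5449e+6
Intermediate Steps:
C(K) = 9 + K
n(U, V) = -7 + (U + V)**2 (n(U, V) = -7 + (V + U)**2 = -7 + (U + V)**2)
(u(-9) + J(-18*(C(-4) + 11)))/(-434738 + n(-351, 1036)) + 3544866 = (-9 - 18*((9 - 4) + 11))/(-434738 + (-7 + (-351 + 1036)**2)) + 3544866 = (-9 - 18*(5 + 11))/(-434738 + (-7 + 685**2)) + 3544866 = (-9 - 18*16)/(-434738 + (-7 + 469225)) + 3544866 = (-9 - 288)/(-434738 + 469218) + 3544866 = -297/34480 + 3544866 = 122226979383/34480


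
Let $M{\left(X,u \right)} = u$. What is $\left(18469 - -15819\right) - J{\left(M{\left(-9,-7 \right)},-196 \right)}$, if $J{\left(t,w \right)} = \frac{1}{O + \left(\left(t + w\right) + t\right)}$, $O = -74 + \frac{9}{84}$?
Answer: $\frac{272555340}{7949} \approx 34288.0$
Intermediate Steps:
$O = - \frac{2069}{28}$ ($O = -74 + 9 \cdot \frac{1}{84} = -74 + \frac{3}{28} = - \frac{2069}{28} \approx -73.893$)
$J{\left(t,w \right)} = \frac{1}{- \frac{2069}{28} + w + 2 t}$ ($J{\left(t,w \right)} = \frac{1}{- \frac{2069}{28} + \left(\left(t + w\right) + t\right)} = \frac{1}{- \frac{2069}{28} + \left(w + 2 t\right)} = \frac{1}{- \frac{2069}{28} + w + 2 t}$)
$\left(18469 - -15819\right) - J{\left(M{\left(-9,-7 \right)},-196 \right)} = \left(18469 - -15819\right) - \frac{28}{-2069 + 28 \left(-196\right) + 56 \left(-7\right)} = \left(18469 + 15819\right) - \frac{28}{-2069 - 5488 - 392} = 34288 - \frac{28}{-7949} = 34288 - 28 \left(- \frac{1}{7949}\right) = 34288 - - \frac{28}{7949} = 34288 + \frac{28}{7949} = \frac{272555340}{7949}$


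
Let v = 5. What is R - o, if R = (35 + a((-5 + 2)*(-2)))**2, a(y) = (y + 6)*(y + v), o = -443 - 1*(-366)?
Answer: 27966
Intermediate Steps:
o = -77 (o = -443 + 366 = -77)
a(y) = (5 + y)*(6 + y) (a(y) = (y + 6)*(y + 5) = (6 + y)*(5 + y) = (5 + y)*(6 + y))
R = 27889 (R = (35 + (30 + ((-5 + 2)*(-2))**2 + 11*((-5 + 2)*(-2))))**2 = (35 + (30 + (-3*(-2))**2 + 11*(-3*(-2))))**2 = (35 + (30 + 6**2 + 11*6))**2 = (35 + (30 + 36 + 66))**2 = (35 + 132)**2 = 167**2 = 27889)
R - o = 27889 - 1*(-77) = 27889 + 77 = 27966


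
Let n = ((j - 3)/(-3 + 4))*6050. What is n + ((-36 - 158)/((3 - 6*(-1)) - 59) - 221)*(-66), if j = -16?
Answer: -2515502/25 ≈ -1.0062e+5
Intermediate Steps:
n = -114950 (n = ((-16 - 3)/(-3 + 4))*6050 = -19/1*6050 = -19*1*6050 = -19*6050 = -114950)
n + ((-36 - 158)/((3 - 6*(-1)) - 59) - 221)*(-66) = -114950 + ((-36 - 158)/((3 - 6*(-1)) - 59) - 221)*(-66) = -114950 + (-194/((3 + 6) - 59) - 221)*(-66) = -114950 + (-194/(9 - 59) - 221)*(-66) = -114950 + (-194/(-50) - 221)*(-66) = -114950 + (-194*(-1/50) - 221)*(-66) = -114950 + (97/25 - 221)*(-66) = -114950 - 5428/25*(-66) = -114950 + 358248/25 = -2515502/25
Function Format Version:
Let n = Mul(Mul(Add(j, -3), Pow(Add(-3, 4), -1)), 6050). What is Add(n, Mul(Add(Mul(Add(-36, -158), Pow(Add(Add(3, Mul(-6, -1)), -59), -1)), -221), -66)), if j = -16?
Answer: Rational(-2515502, 25) ≈ -1.0062e+5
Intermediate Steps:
n = -114950 (n = Mul(Mul(Add(-16, -3), Pow(Add(-3, 4), -1)), 6050) = Mul(Mul(-19, Pow(1, -1)), 6050) = Mul(Mul(-19, 1), 6050) = Mul(-19, 6050) = -114950)
Add(n, Mul(Add(Mul(Add(-36, -158), Pow(Add(Add(3, Mul(-6, -1)), -59), -1)), -221), -66)) = Add(-114950, Mul(Add(Mul(Add(-36, -158), Pow(Add(Add(3, Mul(-6, -1)), -59), -1)), -221), -66)) = Add(-114950, Mul(Add(Mul(-194, Pow(Add(Add(3, 6), -59), -1)), -221), -66)) = Add(-114950, Mul(Add(Mul(-194, Pow(Add(9, -59), -1)), -221), -66)) = Add(-114950, Mul(Add(Mul(-194, Pow(-50, -1)), -221), -66)) = Add(-114950, Mul(Add(Mul(-194, Rational(-1, 50)), -221), -66)) = Add(-114950, Mul(Add(Rational(97, 25), -221), -66)) = Add(-114950, Mul(Rational(-5428, 25), -66)) = Add(-114950, Rational(358248, 25)) = Rational(-2515502, 25)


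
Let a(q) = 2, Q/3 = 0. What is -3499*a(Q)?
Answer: -6998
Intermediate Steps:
Q = 0 (Q = 3*0 = 0)
-3499*a(Q) = -3499*2 = -6998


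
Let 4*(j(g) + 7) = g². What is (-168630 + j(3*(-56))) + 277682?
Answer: 116101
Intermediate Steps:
j(g) = -7 + g²/4
(-168630 + j(3*(-56))) + 277682 = (-168630 + (-7 + (3*(-56))²/4)) + 277682 = (-168630 + (-7 + (¼)*(-168)²)) + 277682 = (-168630 + (-7 + (¼)*28224)) + 277682 = (-168630 + (-7 + 7056)) + 277682 = (-168630 + 7049) + 277682 = -161581 + 277682 = 116101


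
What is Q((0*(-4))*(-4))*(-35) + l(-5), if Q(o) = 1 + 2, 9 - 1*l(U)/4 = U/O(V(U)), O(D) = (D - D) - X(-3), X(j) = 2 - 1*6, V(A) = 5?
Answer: -64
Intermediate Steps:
X(j) = -4 (X(j) = 2 - 6 = -4)
O(D) = 4 (O(D) = (D - D) - 1*(-4) = 0 + 4 = 4)
l(U) = 36 - U (l(U) = 36 - 4*U/4 = 36 - U)
Q(o) = 3
Q((0*(-4))*(-4))*(-35) + l(-5) = 3*(-35) + (36 - 1*(-5)) = -105 + (36 + 5) = -105 + 41 = -64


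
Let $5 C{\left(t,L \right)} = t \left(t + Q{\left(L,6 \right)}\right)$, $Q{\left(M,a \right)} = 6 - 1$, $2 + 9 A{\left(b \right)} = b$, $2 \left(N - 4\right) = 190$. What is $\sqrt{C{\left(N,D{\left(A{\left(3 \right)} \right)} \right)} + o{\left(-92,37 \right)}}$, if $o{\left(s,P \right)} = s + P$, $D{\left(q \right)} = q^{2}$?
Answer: $\frac{\sqrt{50105}}{5} \approx 44.768$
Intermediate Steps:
$N = 99$ ($N = 4 + \frac{1}{2} \cdot 190 = 4 + 95 = 99$)
$A{\left(b \right)} = - \frac{2}{9} + \frac{b}{9}$
$Q{\left(M,a \right)} = 5$ ($Q{\left(M,a \right)} = 6 - 1 = 5$)
$o{\left(s,P \right)} = P + s$
$C{\left(t,L \right)} = \frac{t \left(5 + t\right)}{5}$ ($C{\left(t,L \right)} = \frac{t \left(t + 5\right)}{5} = \frac{t \left(5 + t\right)}{5}$)
$\sqrt{C{\left(N,D{\left(A{\left(3 \right)} \right)} \right)} + o{\left(-92,37 \right)}} = \sqrt{\frac{1}{5} \cdot 99 \left(5 + 99\right) + \left(37 - 92\right)} = \sqrt{\frac{1}{5} \cdot 99 \cdot 104 - 55} = \sqrt{\frac{10296}{5} - 55} = \sqrt{\frac{10021}{5}} = \frac{\sqrt{50105}}{5}$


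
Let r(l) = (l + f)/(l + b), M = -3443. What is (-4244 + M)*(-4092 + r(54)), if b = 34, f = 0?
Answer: 1383821427/44 ≈ 3.1450e+7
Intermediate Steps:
r(l) = l/(34 + l) (r(l) = (l + 0)/(l + 34) = l/(34 + l))
(-4244 + M)*(-4092 + r(54)) = (-4244 - 3443)*(-4092 + 54/(34 + 54)) = -7687*(-4092 + 54/88) = -7687*(-4092 + 54*(1/88)) = -7687*(-4092 + 27/44) = -7687*(-180021/44) = 1383821427/44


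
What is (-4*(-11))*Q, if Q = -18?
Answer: -792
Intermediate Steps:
(-4*(-11))*Q = -4*(-11)*(-18) = 44*(-18) = -792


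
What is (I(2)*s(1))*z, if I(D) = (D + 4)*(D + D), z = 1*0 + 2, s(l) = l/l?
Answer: 48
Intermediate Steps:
s(l) = 1
z = 2 (z = 0 + 2 = 2)
I(D) = 2*D*(4 + D) (I(D) = (4 + D)*(2*D) = 2*D*(4 + D))
(I(2)*s(1))*z = ((2*2*(4 + 2))*1)*2 = ((2*2*6)*1)*2 = (24*1)*2 = 24*2 = 48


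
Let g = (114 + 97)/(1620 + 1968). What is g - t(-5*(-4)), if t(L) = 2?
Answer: -6965/3588 ≈ -1.9412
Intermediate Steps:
g = 211/3588 ≈ 0.058807
g - t(-5*(-4)) = 211/3588 - 1*2 = 211/3588 - 2 = -6965/3588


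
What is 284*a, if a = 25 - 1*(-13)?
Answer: 10792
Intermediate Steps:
a = 38 (a = 25 + 13 = 38)
284*a = 284*38 = 10792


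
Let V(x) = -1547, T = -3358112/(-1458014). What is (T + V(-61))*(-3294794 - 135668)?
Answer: 3863025327175126/729007 ≈ 5.2990e+9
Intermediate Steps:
T = 1679056/729007 (T = -3358112*(-1/1458014) = 1679056/729007 ≈ 2.3032)
(T + V(-61))*(-3294794 - 135668) = (1679056/729007 - 1547)*(-3294794 - 135668) = -1126094773/729007*(-3430462) = 3863025327175126/729007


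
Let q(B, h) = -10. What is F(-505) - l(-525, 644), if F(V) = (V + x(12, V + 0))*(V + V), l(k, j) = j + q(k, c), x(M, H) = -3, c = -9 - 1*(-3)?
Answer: 512446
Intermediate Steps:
c = -6 (c = -9 + 3 = -6)
l(k, j) = -10 + j (l(k, j) = j - 10 = -10 + j)
F(V) = 2*V*(-3 + V) (F(V) = (V - 3)*(V + V) = (-3 + V)*(2*V) = 2*V*(-3 + V))
F(-505) - l(-525, 644) = 2*(-505)*(-3 - 505) - (-10 + 644) = 2*(-505)*(-508) - 1*634 = 513080 - 634 = 512446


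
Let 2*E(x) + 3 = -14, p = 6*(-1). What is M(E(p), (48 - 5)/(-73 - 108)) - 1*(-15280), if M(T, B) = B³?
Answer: 90606362973/5929741 ≈ 15280.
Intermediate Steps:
p = -6
E(x) = -17/2 (E(x) = -3/2 + (½)*(-14) = -3/2 - 7 = -17/2)
M(E(p), (48 - 5)/(-73 - 108)) - 1*(-15280) = ((48 - 5)/(-73 - 108))³ - 1*(-15280) = (43/(-181))³ + 15280 = (43*(-1/181))³ + 15280 = (-43/181)³ + 15280 = -79507/5929741 + 15280 = 90606362973/5929741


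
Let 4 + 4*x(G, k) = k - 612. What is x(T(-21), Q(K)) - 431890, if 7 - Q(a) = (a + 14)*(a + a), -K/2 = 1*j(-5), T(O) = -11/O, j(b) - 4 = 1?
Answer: -1728089/4 ≈ -4.3202e+5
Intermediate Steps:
j(b) = 5 (j(b) = 4 + 1 = 5)
K = -10 (K = -2*5 = -10)
Q(a) = 7 - 2*a*(14 + a) (Q(a) = 7 - (a + 14)*(a + a) = 7 - (14 + a)*2*a = 7 - 2*a*(14 + a))
x(G, k) = -154 + k/4 (x(G, k) = -1 + (k - 612)/4 = -1 + (-612 + k)/4 = -1 + (-153 + k/4) = -154 + k/4)
x(T(-21), Q(K)) - 431890 = (-154 + (7 - 28*(-10) - 2*(-10)²)/4) - 431890 = (-154 + (7 + 280 - 2*100)/4) - 431890 = (-154 + (7 + 280 - 200)/4) - 431890 = (-154 + (¼)*87) - 431890 = (-154 + 87/4) - 431890 = -529/4 - 431890 = -1728089/4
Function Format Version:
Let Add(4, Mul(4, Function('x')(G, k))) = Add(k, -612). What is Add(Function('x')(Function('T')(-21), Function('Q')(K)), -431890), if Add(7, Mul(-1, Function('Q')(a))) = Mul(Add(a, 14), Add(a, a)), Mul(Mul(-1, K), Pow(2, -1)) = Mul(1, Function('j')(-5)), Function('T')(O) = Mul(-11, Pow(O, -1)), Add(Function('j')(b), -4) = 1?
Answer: Rational(-1728089, 4) ≈ -4.3202e+5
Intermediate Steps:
Function('j')(b) = 5 (Function('j')(b) = Add(4, 1) = 5)
K = -10 (K = Mul(-2, Mul(1, 5)) = Mul(-2, 5) = -10)
Function('Q')(a) = Add(7, Mul(-2, a, Add(14, a))) (Function('Q')(a) = Add(7, Mul(-1, Mul(Add(a, 14), Add(a, a)))) = Add(7, Mul(-1, Mul(Add(14, a), Mul(2, a)))) = Add(7, Mul(-1, Mul(2, a, Add(14, a)))) = Add(7, Mul(-2, a, Add(14, a))))
Function('x')(G, k) = Add(-154, Mul(Rational(1, 4), k)) (Function('x')(G, k) = Add(-1, Mul(Rational(1, 4), Add(k, -612))) = Add(-1, Mul(Rational(1, 4), Add(-612, k))) = Add(-1, Add(-153, Mul(Rational(1, 4), k))) = Add(-154, Mul(Rational(1, 4), k)))
Add(Function('x')(Function('T')(-21), Function('Q')(K)), -431890) = Add(Add(-154, Mul(Rational(1, 4), Add(7, Mul(-28, -10), Mul(-2, Pow(-10, 2))))), -431890) = Add(Add(-154, Mul(Rational(1, 4), Add(7, 280, Mul(-2, 100)))), -431890) = Add(Add(-154, Mul(Rational(1, 4), Add(7, 280, -200))), -431890) = Add(Add(-154, Mul(Rational(1, 4), 87)), -431890) = Add(Add(-154, Rational(87, 4)), -431890) = Add(Rational(-529, 4), -431890) = Rational(-1728089, 4)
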